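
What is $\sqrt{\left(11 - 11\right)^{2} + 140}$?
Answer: $2 \sqrt{35} \approx 11.832$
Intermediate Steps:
$\sqrt{\left(11 - 11\right)^{2} + 140} = \sqrt{0^{2} + 140} = \sqrt{0 + 140} = \sqrt{140} = 2 \sqrt{35}$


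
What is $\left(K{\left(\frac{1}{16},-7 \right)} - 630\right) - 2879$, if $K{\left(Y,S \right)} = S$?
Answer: $-3516$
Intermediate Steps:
$\left(K{\left(\frac{1}{16},-7 \right)} - 630\right) - 2879 = \left(-7 - 630\right) - 2879 = -637 - 2879 = -3516$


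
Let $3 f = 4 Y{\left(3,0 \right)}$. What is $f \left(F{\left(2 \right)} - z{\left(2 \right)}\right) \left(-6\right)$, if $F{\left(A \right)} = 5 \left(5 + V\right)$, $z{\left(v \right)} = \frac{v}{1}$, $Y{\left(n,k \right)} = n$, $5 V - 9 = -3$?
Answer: $-696$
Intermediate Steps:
$V = \frac{6}{5}$ ($V = \frac{9}{5} + \frac{1}{5} \left(-3\right) = \frac{9}{5} - \frac{3}{5} = \frac{6}{5} \approx 1.2$)
$z{\left(v \right)} = v$ ($z{\left(v \right)} = v 1 = v$)
$f = 4$ ($f = \frac{4 \cdot 3}{3} = \frac{1}{3} \cdot 12 = 4$)
$F{\left(A \right)} = 31$ ($F{\left(A \right)} = 5 \left(5 + \frac{6}{5}\right) = 5 \cdot \frac{31}{5} = 31$)
$f \left(F{\left(2 \right)} - z{\left(2 \right)}\right) \left(-6\right) = 4 \left(31 - 2\right) \left(-6\right) = 4 \cdot 29 \left(-6\right) = 4 \left(-174\right) = -696$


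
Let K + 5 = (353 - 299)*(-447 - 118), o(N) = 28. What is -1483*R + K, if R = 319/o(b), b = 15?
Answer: -1327497/28 ≈ -47411.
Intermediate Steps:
K = -30515 (K = -5 + (353 - 299)*(-447 - 118) = -5 + 54*(-565) = -5 - 30510 = -30515)
R = 319/28 ≈ 11.393
-1483*R + K = -1483*319/28 - 30515 = -473077/28 - 30515 = -1327497/28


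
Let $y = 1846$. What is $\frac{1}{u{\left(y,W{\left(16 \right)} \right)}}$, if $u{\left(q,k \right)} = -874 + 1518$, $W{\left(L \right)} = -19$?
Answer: $\frac{1}{644} \approx 0.0015528$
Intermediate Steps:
$u{\left(q,k \right)} = 644$
$\frac{1}{u{\left(y,W{\left(16 \right)} \right)}} = \frac{1}{644}$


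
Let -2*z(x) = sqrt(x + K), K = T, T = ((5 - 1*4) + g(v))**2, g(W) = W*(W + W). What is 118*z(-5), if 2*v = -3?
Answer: -59*sqrt(101)/2 ≈ -296.47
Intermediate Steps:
v = -3/2 (v = (1/2)*(-3) = -3/2 ≈ -1.5000)
g(W) = 2*W**2 (g(W) = W*(2*W) = 2*W**2)
T = 121/4 (T = ((5 - 1*4) + 2*(-3/2)**2)**2 = ((5 - 4) + 2*(9/4))**2 = (1 + 9/2)**2 = (11/2)**2 = 121/4 ≈ 30.250)
K = 121/4 ≈ 30.250
z(x) = -sqrt(121/4 + x)/2 (z(x) = -sqrt(x + 121/4)/2 = -sqrt(121/4 + x)/2)
118*z(-5) = 118*(-sqrt(121 + 4*(-5))/4) = 118*(-sqrt(121 - 20)/4) = 118*(-sqrt(101)/4) = -59*sqrt(101)/2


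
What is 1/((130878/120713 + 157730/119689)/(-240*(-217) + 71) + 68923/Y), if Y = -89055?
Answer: -67101036733758467385/51928914927426419101 ≈ -1.2922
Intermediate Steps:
1/((130878/120713 + 157730/119689)/(-240*(-217) + 71) + 68923/Y) = 1/((130878/120713 + 157730/119689)/(-240*(-217) + 71) + 68923/(-89055)) = 1/((130878*(1/120713) + 157730*(1/119689))/(52080 + 71) + 68923*(-1/89055)) = 1/((130878/120713 + 157730/119689)/52151 - 68923/89055) = 1/((34704718432/14448018257)*(1/52151) - 68923/89055) = 1/(34704718432/753478600120807 - 68923/89055) = 1/(-51928914927426419101/67101036733758467385) = -67101036733758467385/51928914927426419101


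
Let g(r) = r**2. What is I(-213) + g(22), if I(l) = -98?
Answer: 386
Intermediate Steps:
I(-213) + g(22) = -98 + 22**2 = -98 + 484 = 386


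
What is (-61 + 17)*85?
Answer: -3740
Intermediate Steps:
(-61 + 17)*85 = -44*85 = -3740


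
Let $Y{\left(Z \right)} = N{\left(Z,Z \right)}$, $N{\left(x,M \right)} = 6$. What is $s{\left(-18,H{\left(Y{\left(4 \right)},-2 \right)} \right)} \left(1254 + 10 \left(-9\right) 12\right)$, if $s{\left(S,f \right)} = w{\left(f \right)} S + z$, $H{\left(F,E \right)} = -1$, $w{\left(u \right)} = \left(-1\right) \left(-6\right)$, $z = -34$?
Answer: $-24708$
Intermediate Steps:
$Y{\left(Z \right)} = 6$
$w{\left(u \right)} = 6$
$s{\left(S,f \right)} = -34 + 6 S$ ($s{\left(S,f \right)} = 6 S - 34 = -34 + 6 S$)
$s{\left(-18,H{\left(Y{\left(4 \right)},-2 \right)} \right)} \left(1254 + 10 \left(-9\right) 12\right) = \left(-34 + 6 \left(-18\right)\right) \left(1254 + 10 \left(-9\right) 12\right) = \left(-34 - 108\right) \left(1254 - 1080\right) = - 142 \left(1254 - 1080\right) = \left(-142\right) 174 = -24708$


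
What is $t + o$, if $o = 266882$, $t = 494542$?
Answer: $761424$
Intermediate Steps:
$t + o = 494542 + 266882 = 761424$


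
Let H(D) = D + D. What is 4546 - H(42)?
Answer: 4462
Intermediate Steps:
H(D) = 2*D
4546 - H(42) = 4546 - 2*42 = 4546 - 1*84 = 4546 - 84 = 4462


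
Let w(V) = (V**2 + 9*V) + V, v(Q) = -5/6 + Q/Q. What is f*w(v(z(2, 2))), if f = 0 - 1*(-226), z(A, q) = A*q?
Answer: 6893/18 ≈ 382.94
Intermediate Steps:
v(Q) = 1/6 (v(Q) = -5*1/6 + 1 = -5/6 + 1 = 1/6)
f = 226 (f = 0 + 226 = 226)
w(V) = V**2 + 10*V
f*w(v(z(2, 2))) = 226*((10 + 1/6)/6) = 226*((1/6)*(61/6)) = 226*(61/36) = 6893/18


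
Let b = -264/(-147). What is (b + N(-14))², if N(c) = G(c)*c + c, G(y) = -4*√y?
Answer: -105055900/2401 - 9568*I*√14/7 ≈ -43755.0 - 5114.3*I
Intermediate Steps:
b = 88/49 (b = -264*(-1/147) = 88/49 ≈ 1.7959)
N(c) = c - 4*c^(3/2) (N(c) = (-4*√c)*c + c = -4*c^(3/2) + c = c - 4*c^(3/2))
(b + N(-14))² = (88/49 + (-14 - (-56)*I*√14))² = (88/49 + (-14 + 56*I*√14))² = (-598/49 + 56*I*√14)²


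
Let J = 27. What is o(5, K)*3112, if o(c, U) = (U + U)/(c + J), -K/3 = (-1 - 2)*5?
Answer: 17505/2 ≈ 8752.5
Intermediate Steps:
K = 45 (K = -3*(-1 - 2)*5 = -(-9)*5 = -3*(-15) = 45)
o(c, U) = 2*U/(27 + c) (o(c, U) = (U + U)/(c + 27) = (2*U)/(27 + c) = 2*U/(27 + c))
o(5, K)*3112 = (2*45/(27 + 5))*3112 = (2*45/32)*3112 = (2*45*(1/32))*3112 = (45/16)*3112 = 17505/2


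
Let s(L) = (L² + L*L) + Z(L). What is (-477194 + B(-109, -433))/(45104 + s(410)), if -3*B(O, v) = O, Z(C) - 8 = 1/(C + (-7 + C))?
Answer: -387929183/310006657 ≈ -1.2514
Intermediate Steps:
Z(C) = 8 + 1/(-7 + 2*C) (Z(C) = 8 + 1/(C + (-7 + C)) = 8 + 1/(-7 + 2*C))
B(O, v) = -O/3
s(L) = 2*L² + (-55 + 16*L)/(-7 + 2*L) (s(L) = (L² + L*L) + (-55 + 16*L)/(-7 + 2*L) = (L² + L²) + (-55 + 16*L)/(-7 + 2*L) = 2*L² + (-55 + 16*L)/(-7 + 2*L))
(-477194 + B(-109, -433))/(45104 + s(410)) = (-477194 - ⅓*(-109))/(45104 + (-55 + 16*410 + 410²*(-14 + 4*410))/(-7 + 2*410)) = (-477194 + 109/3)/(45104 + (-55 + 6560 + 168100*(-14 + 1640))/(-7 + 820)) = -1431473/(3*(45104 + (-55 + 6560 + 168100*1626)/813)) = -1431473/(3*(45104 + (-55 + 6560 + 273330600)/813)) = -1431473/(3*(45104 + (1/813)*273337105)) = -1431473/(3*(45104 + 273337105/813)) = -1431473/(3*310006657/813) = -1431473/3*813/310006657 = -387929183/310006657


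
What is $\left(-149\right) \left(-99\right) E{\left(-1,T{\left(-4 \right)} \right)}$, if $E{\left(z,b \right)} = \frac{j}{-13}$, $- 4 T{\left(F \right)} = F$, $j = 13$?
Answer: $-14751$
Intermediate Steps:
$T{\left(F \right)} = - \frac{F}{4}$
$E{\left(z,b \right)} = -1$ ($E{\left(z,b \right)} = \frac{13}{-13} = 13 \left(- \frac{1}{13}\right) = -1$)
$\left(-149\right) \left(-99\right) E{\left(-1,T{\left(-4 \right)} \right)} = \left(-149\right) \left(-99\right) \left(-1\right) = 14751 \left(-1\right) = -14751$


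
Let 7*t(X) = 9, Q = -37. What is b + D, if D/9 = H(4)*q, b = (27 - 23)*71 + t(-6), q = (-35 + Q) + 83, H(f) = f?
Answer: 4769/7 ≈ 681.29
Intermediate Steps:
t(X) = 9/7 (t(X) = (1/7)*9 = 9/7)
q = 11 (q = (-35 - 37) + 83 = -72 + 83 = 11)
b = 1997/7 (b = (27 - 23)*71 + 9/7 = 4*71 + 9/7 = 284 + 9/7 = 1997/7 ≈ 285.29)
D = 396 (D = 9*(4*11) = 9*44 = 396)
b + D = 1997/7 + 396 = 4769/7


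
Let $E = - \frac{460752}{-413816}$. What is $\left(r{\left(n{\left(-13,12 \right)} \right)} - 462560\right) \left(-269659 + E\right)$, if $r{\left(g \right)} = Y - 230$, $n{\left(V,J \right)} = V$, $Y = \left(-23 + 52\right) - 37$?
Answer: $\frac{6455381174150202}{51727} \approx 1.248 \cdot 10^{11}$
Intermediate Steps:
$Y = -8$ ($Y = 29 - 37 = -8$)
$r{\left(g \right)} = -238$ ($r{\left(g \right)} = -8 - 230 = -238$)
$E = \frac{57594}{51727}$ ($E = \left(-460752\right) \left(- \frac{1}{413816}\right) = \frac{57594}{51727} \approx 1.1134$)
$\left(r{\left(n{\left(-13,12 \right)} \right)} - 462560\right) \left(-269659 + E\right) = \left(-238 - 462560\right) \left(-269659 + \frac{57594}{51727}\right) = \left(-462798\right) \left(- \frac{13948593499}{51727}\right) = \frac{6455381174150202}{51727}$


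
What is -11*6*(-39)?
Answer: 2574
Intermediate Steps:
-11*6*(-39) = -66*(-39) = 2574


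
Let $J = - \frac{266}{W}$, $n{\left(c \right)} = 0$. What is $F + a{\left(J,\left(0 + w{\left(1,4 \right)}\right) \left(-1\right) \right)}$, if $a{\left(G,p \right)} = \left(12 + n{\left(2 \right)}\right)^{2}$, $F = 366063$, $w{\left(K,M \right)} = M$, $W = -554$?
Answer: $366207$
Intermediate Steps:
$J = \frac{133}{277}$ ($J = - \frac{266}{-554} = \left(-266\right) \left(- \frac{1}{554}\right) = \frac{133}{277} \approx 0.48014$)
$a{\left(G,p \right)} = 144$ ($a{\left(G,p \right)} = \left(12 + 0\right)^{2} = 12^{2} = 144$)
$F + a{\left(J,\left(0 + w{\left(1,4 \right)}\right) \left(-1\right) \right)} = 366063 + 144 = 366207$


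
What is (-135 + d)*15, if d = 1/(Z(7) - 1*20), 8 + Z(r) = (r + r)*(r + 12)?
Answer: -481935/238 ≈ -2024.9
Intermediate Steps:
Z(r) = -8 + 2*r*(12 + r) (Z(r) = -8 + (r + r)*(r + 12) = -8 + (2*r)*(12 + r) = -8 + 2*r*(12 + r))
d = 1/238 (d = 1/((-8 + 2*7**2 + 24*7) - 1*20) = 1/((-8 + 2*49 + 168) - 20) = 1/((-8 + 98 + 168) - 20) = 1/(258 - 20) = 1/238 ≈ 0.0042017)
(-135 + d)*15 = (-135 + 1/238)*15 = -32129/238*15 = -481935/238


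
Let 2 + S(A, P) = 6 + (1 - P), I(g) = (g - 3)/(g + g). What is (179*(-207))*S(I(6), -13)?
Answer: -666954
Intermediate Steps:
I(g) = (-3 + g)/(2*g) (I(g) = (-3 + g)/((2*g)) = (-3 + g)*(1/(2*g)) = (-3 + g)/(2*g))
S(A, P) = 5 - P (S(A, P) = -2 + (6 + (1 - P)) = -2 + (7 - P) = 5 - P)
(179*(-207))*S(I(6), -13) = (179*(-207))*(5 - 1*(-13)) = -37053*(5 + 13) = -37053*18 = -666954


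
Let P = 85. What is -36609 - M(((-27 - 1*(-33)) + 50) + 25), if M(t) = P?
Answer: -36694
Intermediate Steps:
M(t) = 85
-36609 - M(((-27 - 1*(-33)) + 50) + 25) = -36609 - 1*85 = -36609 - 85 = -36694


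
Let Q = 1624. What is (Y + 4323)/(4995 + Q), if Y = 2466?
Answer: 6789/6619 ≈ 1.0257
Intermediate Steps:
(Y + 4323)/(4995 + Q) = (2466 + 4323)/(4995 + 1624) = 6789/6619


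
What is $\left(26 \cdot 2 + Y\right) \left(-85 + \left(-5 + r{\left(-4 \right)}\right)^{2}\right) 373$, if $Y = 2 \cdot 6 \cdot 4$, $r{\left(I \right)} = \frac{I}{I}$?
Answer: $-2573700$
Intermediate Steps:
$r{\left(I \right)} = 1$
$Y = 48$ ($Y = 12 \cdot 4 = 48$)
$\left(26 \cdot 2 + Y\right) \left(-85 + \left(-5 + r{\left(-4 \right)}\right)^{2}\right) 373 = \left(26 \cdot 2 + 48\right) \left(-85 + \left(-5 + 1\right)^{2}\right) 373 = \left(52 + 48\right) \left(-85 + \left(-4\right)^{2}\right) 373 = 100 \left(-85 + 16\right) 373 = 100 \left(-69\right) 373 = \left(-6900\right) 373 = -2573700$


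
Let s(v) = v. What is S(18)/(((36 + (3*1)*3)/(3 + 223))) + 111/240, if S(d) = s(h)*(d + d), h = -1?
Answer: -14427/80 ≈ -180.34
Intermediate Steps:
S(d) = -2*d (S(d) = -(d + d) = -2*d)
S(18)/(((36 + (3*1)*3)/(3 + 223))) + 111/240 = (-2*18)/(((36 + (3*1)*3)/(3 + 223))) + 111/240 = -36*226/(36 + 3*3) + 111*(1/240) = -36*226/(36 + 9) + 37/80 = -36/(45*(1/226)) + 37/80 = -36/45/226 + 37/80 = -36*226/45 + 37/80 = -904/5 + 37/80 = -14427/80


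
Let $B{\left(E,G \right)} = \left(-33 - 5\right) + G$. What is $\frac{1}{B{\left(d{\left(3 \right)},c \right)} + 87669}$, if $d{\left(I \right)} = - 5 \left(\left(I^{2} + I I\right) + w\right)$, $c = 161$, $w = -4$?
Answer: $\frac{1}{87792} \approx 1.1391 \cdot 10^{-5}$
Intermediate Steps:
$d{\left(I \right)} = 20 - 10 I^{2}$ ($d{\left(I \right)} = - 5 \left(\left(I^{2} + I I\right) - 4\right) = - 5 \left(\left(I^{2} + I^{2}\right) - 4\right) = - 5 \left(2 I^{2} - 4\right) = - 5 \left(-4 + 2 I^{2}\right) = 20 - 10 I^{2}$)
$B{\left(E,G \right)} = -38 + G$
$\frac{1}{B{\left(d{\left(3 \right)},c \right)} + 87669} = \frac{1}{\left(-38 + 161\right) + 87669} = \frac{1}{123 + 87669} = \frac{1}{87792}$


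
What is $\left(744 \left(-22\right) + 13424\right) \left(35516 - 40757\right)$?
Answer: $15429504$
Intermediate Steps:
$\left(744 \left(-22\right) + 13424\right) \left(35516 - 40757\right) = \left(-16368 + 13424\right) \left(-5241\right) = \left(-2944\right) \left(-5241\right) = 15429504$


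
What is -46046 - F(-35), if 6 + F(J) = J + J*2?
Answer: -45935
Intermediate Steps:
F(J) = -6 + 3*J (F(J) = -6 + (J + J*2) = -6 + (J + 2*J) = -6 + 3*J)
-46046 - F(-35) = -46046 - (-6 + 3*(-35)) = -46046 - (-6 - 105) = -46046 - 1*(-111) = -46046 + 111 = -45935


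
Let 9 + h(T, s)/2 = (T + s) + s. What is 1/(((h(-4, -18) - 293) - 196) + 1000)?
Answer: 1/413 ≈ 0.0024213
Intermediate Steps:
h(T, s) = -18 + 2*T + 4*s (h(T, s) = -18 + 2*((T + s) + s) = -18 + 2*(T + 2*s) = -18 + (2*T + 4*s) = -18 + 2*T + 4*s)
1/(((h(-4, -18) - 293) - 196) + 1000) = 1/((((-18 + 2*(-4) + 4*(-18)) - 293) - 196) + 1000) = 1/((((-18 - 8 - 72) - 293) - 196) + 1000) = 1/(((-98 - 293) - 196) + 1000) = 1/((-391 - 196) + 1000) = 1/(-587 + 1000) = 1/413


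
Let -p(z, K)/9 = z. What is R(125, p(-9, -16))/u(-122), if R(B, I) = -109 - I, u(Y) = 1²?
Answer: -190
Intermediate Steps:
p(z, K) = -9*z
u(Y) = 1
R(125, p(-9, -16))/u(-122) = (-109 - (-9)*(-9))/1 = (-109 - 1*81)*1 = (-109 - 81)*1 = -190*1 = -190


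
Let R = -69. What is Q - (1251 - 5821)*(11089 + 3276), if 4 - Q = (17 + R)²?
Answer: 65645350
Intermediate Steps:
Q = -2700 (Q = 4 - (17 - 69)² = 4 - 1*(-52)² = 4 - 1*2704 = 4 - 2704 = -2700)
Q - (1251 - 5821)*(11089 + 3276) = -2700 - (1251 - 5821)*(11089 + 3276) = -2700 - (-4570)*14365 = -2700 - 1*(-65648050) = -2700 + 65648050 = 65645350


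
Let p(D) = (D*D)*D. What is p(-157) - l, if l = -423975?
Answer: -3445918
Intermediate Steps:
p(D) = D³ (p(D) = D²*D = D³)
p(-157) - l = (-157)³ - 1*(-423975) = -3869893 + 423975 = -3445918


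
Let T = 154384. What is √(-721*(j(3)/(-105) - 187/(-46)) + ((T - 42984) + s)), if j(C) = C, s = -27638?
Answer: 3*√475227610/230 ≈ 284.34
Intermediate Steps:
√(-721*(j(3)/(-105) - 187/(-46)) + ((T - 42984) + s)) = √(-721*(3/(-105) - 187/(-46)) + ((154384 - 42984) - 27638)) = √(-721*(3*(-1/105) - 187*(-1/46)) + (111400 - 27638)) = √(-721*(-1/35 + 187/46) + 83762) = √(-721*6499/1610 + 83762) = √(-669397/230 + 83762) = √(18595863/230) = 3*√475227610/230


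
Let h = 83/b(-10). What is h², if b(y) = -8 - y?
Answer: 6889/4 ≈ 1722.3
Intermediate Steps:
h = 83/2 (h = 83/(-8 - 1*(-10)) = 83/(-8 + 10) = 83/2 ≈ 41.500)
h² = (83/2)² = 6889/4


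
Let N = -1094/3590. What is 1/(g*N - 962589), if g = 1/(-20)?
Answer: -35900/34556944553 ≈ -1.0389e-6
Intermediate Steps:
N = -547/1795 (N = -1094*1/3590 = -547/1795 ≈ -0.30474)
g = -1/20 ≈ -0.050000
1/(g*N - 962589) = 1/(-1/20*(-547/1795) - 962589) = 1/(547/35900 - 962589) = 1/(-34556944553/35900) = -35900/34556944553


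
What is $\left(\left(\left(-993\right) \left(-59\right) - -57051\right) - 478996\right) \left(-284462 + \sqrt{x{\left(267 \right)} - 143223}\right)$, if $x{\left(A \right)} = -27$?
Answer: $103361543396 - 1816790 i \sqrt{5730} \approx 1.0336 \cdot 10^{11} - 1.3753 \cdot 10^{8} i$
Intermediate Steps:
$\left(\left(\left(-993\right) \left(-59\right) - -57051\right) - 478996\right) \left(-284462 + \sqrt{x{\left(267 \right)} - 143223}\right) = \left(\left(\left(-993\right) \left(-59\right) - -57051\right) - 478996\right) \left(-284462 + \sqrt{-27 - 143223}\right) = \left(\left(58587 + 57051\right) - 478996\right) \left(-284462 + \sqrt{-143250}\right) = \left(115638 - 478996\right) \left(-284462 + 5 i \sqrt{5730}\right) = - 363358 \left(-284462 + 5 i \sqrt{5730}\right) = 103361543396 - 1816790 i \sqrt{5730}$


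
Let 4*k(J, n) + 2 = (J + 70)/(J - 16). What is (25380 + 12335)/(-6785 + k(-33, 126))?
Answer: -1478428/265999 ≈ -5.5580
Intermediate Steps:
k(J, n) = -1/2 + (70 + J)/(4*(-16 + J)) (k(J, n) = -1/2 + ((J + 70)/(J - 16))/4 = -1/2 + ((70 + J)/(-16 + J))/4 = -1/2 + (70 + J)/(4*(-16 + J)))
(25380 + 12335)/(-6785 + k(-33, 126)) = (25380 + 12335)/(-6785 + (102 - 1*(-33))/(4*(-16 - 33))) = 37715/(-6785 + (1/4)*(102 + 33)/(-49)) = 37715/(-6785 + (1/4)*(-1/49)*135) = 37715/(-6785 - 135/196) = 37715/(-1329995/196) = 37715*(-196/1329995) = -1478428/265999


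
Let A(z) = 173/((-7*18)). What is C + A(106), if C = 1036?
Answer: 130363/126 ≈ 1034.6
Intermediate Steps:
A(z) = -173/126 (A(z) = 173/(-126) = 173*(-1/126) = -173/126)
C + A(106) = 1036 - 173/126 = 130363/126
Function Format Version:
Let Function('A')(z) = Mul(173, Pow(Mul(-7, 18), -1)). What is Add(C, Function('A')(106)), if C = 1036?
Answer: Rational(130363, 126) ≈ 1034.6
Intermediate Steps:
Function('A')(z) = Rational(-173, 126) (Function('A')(z) = Mul(173, Pow(-126, -1)) = Mul(173, Rational(-1, 126)) = Rational(-173, 126))
Add(C, Function('A')(106)) = Add(1036, Rational(-173, 126)) = Rational(130363, 126)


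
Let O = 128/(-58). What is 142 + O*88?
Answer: -1514/29 ≈ -52.207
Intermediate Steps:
O = -64/29 (O = 128*(-1/58) = -64/29 ≈ -2.2069)
142 + O*88 = 142 - 64/29*88 = 142 - 5632/29 = -1514/29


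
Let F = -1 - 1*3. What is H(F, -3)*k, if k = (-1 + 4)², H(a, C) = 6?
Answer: 54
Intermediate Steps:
F = -4 (F = -1 - 3 = -4)
k = 9 (k = 3² = 9)
H(F, -3)*k = 6*9 = 54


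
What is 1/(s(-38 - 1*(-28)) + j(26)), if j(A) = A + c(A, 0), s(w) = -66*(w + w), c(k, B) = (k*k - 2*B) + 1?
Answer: 1/2023 ≈ 0.00049432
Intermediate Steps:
c(k, B) = 1 + k² - 2*B (c(k, B) = (k² - 2*B) + 1 = 1 + k² - 2*B)
s(w) = -132*w
j(A) = 1 + A + A² (j(A) = A + (1 + A² - 2*0) = A + (1 + A² + 0) = A + (1 + A²) = 1 + A + A²)
1/(s(-38 - 1*(-28)) + j(26)) = 1/(-132*(-38 - 1*(-28)) + (1 + 26 + 26²)) = 1/(-132*(-38 + 28) + (1 + 26 + 676)) = 1/(-132*(-10) + 703) = 1/(1320 + 703) = 1/2023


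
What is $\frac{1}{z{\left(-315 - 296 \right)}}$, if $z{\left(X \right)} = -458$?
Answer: $- \frac{1}{458} \approx -0.0021834$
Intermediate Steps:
$\frac{1}{z{\left(-315 - 296 \right)}} = \frac{1}{-458} = - \frac{1}{458}$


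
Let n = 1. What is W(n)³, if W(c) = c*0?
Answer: 0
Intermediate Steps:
W(c) = 0
W(n)³ = 0³ = 0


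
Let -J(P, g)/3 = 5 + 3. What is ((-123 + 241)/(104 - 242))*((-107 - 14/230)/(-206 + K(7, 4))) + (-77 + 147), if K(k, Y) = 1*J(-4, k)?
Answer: 21171182/304175 ≈ 69.602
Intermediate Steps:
J(P, g) = -24 (J(P, g) = -3*(5 + 3) = -3*8 = -24)
K(k, Y) = -24 (K(k, Y) = 1*(-24) = -24)
((-123 + 241)/(104 - 242))*((-107 - 14/230)/(-206 + K(7, 4))) + (-77 + 147) = ((-123 + 241)/(104 - 242))*((-107 - 14/230)/(-206 - 24)) + (-77 + 147) = (118/(-138))*((-107 - 14*1/230)/(-230)) + 70 = (118*(-1/138))*((-107 - 7/115)*(-1/230)) + 70 = -(-242136)*(-1)/(2645*230) + 70 = -59/69*6156/13225 + 70 = -121068/304175 + 70 = 21171182/304175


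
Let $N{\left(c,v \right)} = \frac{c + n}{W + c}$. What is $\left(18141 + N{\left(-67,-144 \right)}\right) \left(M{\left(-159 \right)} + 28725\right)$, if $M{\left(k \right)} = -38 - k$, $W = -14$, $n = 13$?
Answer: $\frac{1569943550}{3} \approx 5.2331 \cdot 10^{8}$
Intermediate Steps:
$N{\left(c,v \right)} = \frac{13 + c}{-14 + c}$ ($N{\left(c,v \right)} = \frac{c + 13}{-14 + c} = \frac{13 + c}{-14 + c}$)
$\left(18141 + N{\left(-67,-144 \right)}\right) \left(M{\left(-159 \right)} + 28725\right) = \left(18141 + \frac{13 - 67}{-14 - 67}\right) \left(\left(-38 - -159\right) + 28725\right) = \left(18141 + \frac{1}{-81} \left(-54\right)\right) \left(\left(-38 + 159\right) + 28725\right) = \left(18141 - - \frac{2}{3}\right) \left(121 + 28725\right) = \left(18141 + \frac{2}{3}\right) 28846 = \frac{54425}{3} \cdot 28846 = \frac{1569943550}{3}$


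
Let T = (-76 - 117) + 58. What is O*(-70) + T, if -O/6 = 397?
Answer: 166605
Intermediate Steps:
O = -2382 (O = -6*397 = -2382)
T = -135 (T = -193 + 58 = -135)
O*(-70) + T = -2382*(-70) - 135 = 166740 - 135 = 166605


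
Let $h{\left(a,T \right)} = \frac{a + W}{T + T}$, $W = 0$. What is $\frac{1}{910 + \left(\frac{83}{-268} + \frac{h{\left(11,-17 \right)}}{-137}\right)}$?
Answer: $\frac{624172}{567804687} \approx 0.0010993$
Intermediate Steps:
$h{\left(a,T \right)} = \frac{a}{2 T}$ ($h{\left(a,T \right)} = \frac{a + 0}{T + T} = \frac{a}{2 T}$)
$\frac{1}{910 + \left(\frac{83}{-268} + \frac{h{\left(11,-17 \right)}}{-137}\right)} = \frac{1}{910 + \left(\frac{83}{-268} + \frac{\frac{1}{2} \cdot 11 \frac{1}{-17}}{-137}\right)} = \frac{1}{910 + \left(83 \left(- \frac{1}{268}\right) + \frac{1}{2} \cdot 11 \left(- \frac{1}{17}\right) \left(- \frac{1}{137}\right)\right)} = \frac{1}{910 - \frac{191833}{624172}} = \frac{1}{\frac{567804687}{624172}} = \frac{624172}{567804687}$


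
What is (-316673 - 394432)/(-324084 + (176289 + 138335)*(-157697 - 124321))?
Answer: 237035/29576651772 ≈ 8.0143e-6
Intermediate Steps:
(-316673 - 394432)/(-324084 + (176289 + 138335)*(-157697 - 124321)) = -711105/(-324084 + 314624*(-282018)) = -711105/(-324084 - 88729631232) = -711105/(-88729955316) = -711105*(-1/88729955316) = 237035/29576651772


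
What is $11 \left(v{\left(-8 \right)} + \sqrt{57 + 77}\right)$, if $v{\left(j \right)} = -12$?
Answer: $-132 + 11 \sqrt{134} \approx -4.6658$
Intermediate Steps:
$11 \left(v{\left(-8 \right)} + \sqrt{57 + 77}\right) = 11 \left(-12 + \sqrt{57 + 77}\right) = 11 \left(-12 + \sqrt{134}\right) = -132 + 11 \sqrt{134}$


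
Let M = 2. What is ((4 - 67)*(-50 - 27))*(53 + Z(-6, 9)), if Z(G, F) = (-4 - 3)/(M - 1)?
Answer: 223146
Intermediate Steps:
Z(G, F) = -7 (Z(G, F) = (-4 - 3)/(2 - 1) = -7/1 = -7*1 = -7)
((4 - 67)*(-50 - 27))*(53 + Z(-6, 9)) = ((4 - 67)*(-50 - 27))*(53 - 7) = -63*(-77)*46 = 4851*46 = 223146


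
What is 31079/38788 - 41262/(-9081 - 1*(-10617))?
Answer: -64697213/2482432 ≈ -26.062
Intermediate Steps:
31079/38788 - 41262/(-9081 - 1*(-10617)) = 31079*(1/38788) - 41262/(-9081 + 10617) = 31079/38788 - 41262/1536 = 31079/38788 - 41262*1/1536 = 31079/38788 - 6877/256 = -64697213/2482432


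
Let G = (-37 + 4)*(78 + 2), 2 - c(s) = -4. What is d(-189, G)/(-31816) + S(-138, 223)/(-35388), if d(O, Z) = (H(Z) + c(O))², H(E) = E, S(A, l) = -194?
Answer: -7672319207/35184519 ≈ -218.06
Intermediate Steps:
c(s) = 6 (c(s) = 2 - 1*(-4) = 2 + 4 = 6)
G = -2640 (G = -33*80 = -2640)
d(O, Z) = (6 + Z)² (d(O, Z) = (Z + 6)² = (6 + Z)²)
d(-189, G)/(-31816) + S(-138, 223)/(-35388) = (6 - 2640)²/(-31816) - 194/(-35388) = (-2634)²*(-1/31816) - 194*(-1/35388) = 6937956*(-1/31816) + 97/17694 = -1734489/7954 + 97/17694 = -7672319207/35184519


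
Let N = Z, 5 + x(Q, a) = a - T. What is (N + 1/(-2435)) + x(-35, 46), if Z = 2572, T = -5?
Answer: 6374829/2435 ≈ 2618.0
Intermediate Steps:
x(Q, a) = a (x(Q, a) = -5 + (a - 1*(-5)) = -5 + (a + 5) = -5 + (5 + a) = a)
N = 2572
(N + 1/(-2435)) + x(-35, 46) = (2572 + 1/(-2435)) + 46 = (2572 - 1/2435) + 46 = 6262819/2435 + 46 = 6374829/2435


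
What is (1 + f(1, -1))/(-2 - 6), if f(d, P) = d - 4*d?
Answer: ¼ ≈ 0.25000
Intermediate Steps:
f(d, P) = -3*d
(1 + f(1, -1))/(-2 - 6) = (1 - 3*1)/(-2 - 6) = (1 - 3)/(-8) = -2*(-⅛) = ¼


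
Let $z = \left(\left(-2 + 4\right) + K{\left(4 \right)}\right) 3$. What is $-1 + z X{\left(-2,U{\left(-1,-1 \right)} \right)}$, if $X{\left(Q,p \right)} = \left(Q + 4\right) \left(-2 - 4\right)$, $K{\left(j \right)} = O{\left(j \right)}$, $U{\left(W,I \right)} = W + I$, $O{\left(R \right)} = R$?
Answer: $-217$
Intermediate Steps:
$U{\left(W,I \right)} = I + W$
$K{\left(j \right)} = j$
$X{\left(Q,p \right)} = -24 - 6 Q$ ($X{\left(Q,p \right)} = \left(4 + Q\right) \left(-6\right) = -24 - 6 Q$)
$z = 18$ ($z = \left(\left(-2 + 4\right) + 4\right) 3 = \left(2 + 4\right) 3 = 6 \cdot 3 = 18$)
$-1 + z X{\left(-2,U{\left(-1,-1 \right)} \right)} = -1 + 18 \left(-24 - -12\right) = -1 + 18 \left(-24 + 12\right) = -1 + 18 \left(-12\right) = -1 - 216 = -217$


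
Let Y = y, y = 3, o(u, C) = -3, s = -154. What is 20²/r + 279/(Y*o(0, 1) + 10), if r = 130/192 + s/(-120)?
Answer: 454539/941 ≈ 483.04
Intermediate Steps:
r = 941/480 (r = 130/192 - 154/(-120) = 130*(1/192) - 154*(-1/120) = 65/96 + 77/60 = 941/480 ≈ 1.9604)
Y = 3
20²/r + 279/(Y*o(0, 1) + 10) = 20²/(941/480) + 279/(3*(-3) + 10) = 400*(480/941) + 279/(-9 + 10) = 192000/941 + 279/1 = 192000/941 + 279*1 = 192000/941 + 279 = 454539/941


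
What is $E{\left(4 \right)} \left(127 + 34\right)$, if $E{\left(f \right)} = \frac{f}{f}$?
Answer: $161$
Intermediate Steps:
$E{\left(f \right)} = 1$
$E{\left(4 \right)} \left(127 + 34\right) = 1 \left(127 + 34\right) = 1 \cdot 161 = 161$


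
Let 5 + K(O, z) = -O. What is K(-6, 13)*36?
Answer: 36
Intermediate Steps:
K(O, z) = -5 - O
K(-6, 13)*36 = (-5 - 1*(-6))*36 = (-5 + 6)*36 = 1*36 = 36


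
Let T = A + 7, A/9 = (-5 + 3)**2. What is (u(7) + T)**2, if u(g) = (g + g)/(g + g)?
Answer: 1936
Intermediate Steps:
A = 36 (A = 9*(-5 + 3)**2 = 9*(-2)**2 = 9*4 = 36)
u(g) = 1 (u(g) = (2*g)/((2*g)) = (2*g)*(1/(2*g)) = 1)
T = 43 (T = 36 + 7 = 43)
(u(7) + T)**2 = (1 + 43)**2 = 44**2 = 1936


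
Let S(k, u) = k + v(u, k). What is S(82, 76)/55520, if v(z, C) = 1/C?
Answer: 1345/910528 ≈ 0.0014772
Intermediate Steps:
S(k, u) = k + 1/k
S(82, 76)/55520 = (82 + 1/82)/55520 = (82 + 1/82)*(1/55520) = (6725/82)*(1/55520) = 1345/910528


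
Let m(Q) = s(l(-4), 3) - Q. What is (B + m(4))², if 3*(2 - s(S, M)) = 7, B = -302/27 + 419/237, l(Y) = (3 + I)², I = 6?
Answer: 860248900/4549689 ≈ 189.08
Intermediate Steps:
l(Y) = 81 (l(Y) = (3 + 6)² = 9² = 81)
B = -20087/2133 (B = -302*1/27 + 419*(1/237) = -302/27 + 419/237 = -20087/2133 ≈ -9.4173)
s(S, M) = -⅓ (s(S, M) = 2 - ⅓*7 = 2 - 7/3 = -⅓)
m(Q) = -⅓ - Q
(B + m(4))² = (-20087/2133 + (-⅓ - 1*4))² = (-20087/2133 + (-⅓ - 4))² = (-20087/2133 - 13/3)² = (-29330/2133)² = 860248900/4549689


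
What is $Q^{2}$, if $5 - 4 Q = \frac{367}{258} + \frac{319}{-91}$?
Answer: $\frac{27654027025}{8819463744} \approx 3.1356$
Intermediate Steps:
$Q = \frac{166295}{93912}$ ($Q = \frac{5}{4} - \frac{\frac{367}{258} + \frac{319}{-91}}{4} = \frac{5}{4} - \frac{367 \cdot \frac{1}{258} + 319 \left(- \frac{1}{91}\right)}{4} = \frac{5}{4} - \frac{\frac{367}{258} - \frac{319}{91}}{4} = \frac{5}{4} - - \frac{48905}{93912} = \frac{5}{4} + \frac{48905}{93912} = \frac{166295}{93912} \approx 1.7708$)
$Q^{2} = \left(\frac{166295}{93912}\right)^{2} = \frac{27654027025}{8819463744}$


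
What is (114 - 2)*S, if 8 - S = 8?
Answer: 0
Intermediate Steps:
S = 0 (S = 8 - 1*8 = 8 - 8 = 0)
(114 - 2)*S = (114 - 2)*0 = 112*0 = 0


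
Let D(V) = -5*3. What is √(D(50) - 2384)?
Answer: I*√2399 ≈ 48.98*I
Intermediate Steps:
D(V) = -15
√(D(50) - 2384) = √(-15 - 2384) = √(-2399) = I*√2399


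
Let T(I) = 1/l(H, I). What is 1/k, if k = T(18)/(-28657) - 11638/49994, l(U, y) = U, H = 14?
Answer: -1432678058/333513737 ≈ -4.2957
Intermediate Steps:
T(I) = 1/14
k = -333513737/1432678058 (k = (1/14)/(-28657) - 11638/49994 = (1/14)*(-1/28657) - 11638*1/49994 = -1/401198 - 5819/24997 = -333513737/1432678058 ≈ -0.23279)
1/k = 1/(-333513737/1432678058) = -1432678058/333513737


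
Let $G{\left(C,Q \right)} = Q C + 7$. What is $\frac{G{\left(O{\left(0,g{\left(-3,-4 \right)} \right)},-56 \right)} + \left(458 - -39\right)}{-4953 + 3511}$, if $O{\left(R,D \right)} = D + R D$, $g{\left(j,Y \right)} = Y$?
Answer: $- \frac{52}{103} \approx -0.50485$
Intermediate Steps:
$O{\left(R,D \right)} = D + D R$
$G{\left(C,Q \right)} = 7 + C Q$ ($G{\left(C,Q \right)} = C Q + 7 = 7 + C Q$)
$\frac{G{\left(O{\left(0,g{\left(-3,-4 \right)} \right)},-56 \right)} + \left(458 - -39\right)}{-4953 + 3511} = \frac{\left(7 + - 4 \left(1 + 0\right) \left(-56\right)\right) + \left(458 - -39\right)}{-4953 + 3511} = \frac{\left(7 + \left(-4\right) 1 \left(-56\right)\right) + \left(458 + 39\right)}{-1442} = \left(\left(7 - -224\right) + 497\right) \left(- \frac{1}{1442}\right) = \left(\left(7 + 224\right) + 497\right) \left(- \frac{1}{1442}\right) = \left(231 + 497\right) \left(- \frac{1}{1442}\right) = 728 \left(- \frac{1}{1442}\right) = - \frac{52}{103}$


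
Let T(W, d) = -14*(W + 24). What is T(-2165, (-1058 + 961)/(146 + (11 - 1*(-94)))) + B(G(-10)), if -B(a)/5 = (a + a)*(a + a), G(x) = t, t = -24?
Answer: 18454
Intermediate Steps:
G(x) = -24
B(a) = -20*a² (B(a) = -5*(a + a)*(a + a) = -5*2*a*2*a = -20*a²)
T(W, d) = -336 - 14*W (T(W, d) = -14*(24 + W) = -336 - 14*W)
T(-2165, (-1058 + 961)/(146 + (11 - 1*(-94)))) + B(G(-10)) = (-336 - 14*(-2165)) - 20*(-24)² = (-336 + 30310) - 20*576 = 29974 - 11520 = 18454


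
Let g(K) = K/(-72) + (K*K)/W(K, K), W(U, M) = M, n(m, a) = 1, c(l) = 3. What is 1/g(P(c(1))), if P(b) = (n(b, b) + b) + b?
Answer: 72/497 ≈ 0.14487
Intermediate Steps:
P(b) = 1 + 2*b (P(b) = (1 + b) + b = 1 + 2*b)
g(K) = 71*K/72 (g(K) = K/(-72) + (K*K)/K = K*(-1/72) + K**2/K = -K/72 + K = 71*K/72)
1/g(P(c(1))) = 1/(71*(1 + 2*3)/72) = 1/(71*(1 + 6)/72) = 1/((71/72)*7) = 1/(497/72) = 72/497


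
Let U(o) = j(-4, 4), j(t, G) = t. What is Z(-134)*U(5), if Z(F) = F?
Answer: 536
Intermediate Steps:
U(o) = -4
Z(-134)*U(5) = -134*(-4) = 536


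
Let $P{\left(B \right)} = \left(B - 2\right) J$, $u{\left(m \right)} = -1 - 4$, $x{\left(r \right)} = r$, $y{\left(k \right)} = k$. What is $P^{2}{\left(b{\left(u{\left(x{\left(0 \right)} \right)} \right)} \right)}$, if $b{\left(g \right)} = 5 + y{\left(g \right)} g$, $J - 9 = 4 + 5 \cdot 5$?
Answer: $1132096$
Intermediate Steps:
$J = 38$ ($J = 9 + \left(4 + 5 \cdot 5\right) = 9 + \left(4 + 25\right) = 9 + 29 = 38$)
$u{\left(m \right)} = -5$ ($u{\left(m \right)} = -1 - 4 = -5$)
$b{\left(g \right)} = 5 + g^{2}$ ($b{\left(g \right)} = 5 + g g = 5 + g^{2}$)
$P{\left(B \right)} = -76 + 38 B$ ($P{\left(B \right)} = \left(B - 2\right) 38 = \left(-2 + B\right) 38 = -76 + 38 B$)
$P^{2}{\left(b{\left(u{\left(x{\left(0 \right)} \right)} \right)} \right)} = \left(-76 + 38 \left(5 + \left(-5\right)^{2}\right)\right)^{2} = \left(-76 + 38 \left(5 + 25\right)\right)^{2} = \left(-76 + 38 \cdot 30\right)^{2} = \left(-76 + 1140\right)^{2} = 1064^{2} = 1132096$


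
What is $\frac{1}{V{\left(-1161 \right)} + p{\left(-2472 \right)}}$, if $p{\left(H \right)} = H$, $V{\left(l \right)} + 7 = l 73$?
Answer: $- \frac{1}{87232} \approx -1.1464 \cdot 10^{-5}$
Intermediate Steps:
$V{\left(l \right)} = -7 + 73 l$ ($V{\left(l \right)} = -7 + l 73 = -7 + 73 l$)
$\frac{1}{V{\left(-1161 \right)} + p{\left(-2472 \right)}} = \frac{1}{\left(-7 + 73 \left(-1161\right)\right) - 2472} = \frac{1}{\left(-7 - 84753\right) - 2472} = \frac{1}{-84760 - 2472} = \frac{1}{-87232} = - \frac{1}{87232}$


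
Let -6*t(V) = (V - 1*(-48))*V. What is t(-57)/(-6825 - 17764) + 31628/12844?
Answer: 389399527/157910558 ≈ 2.4660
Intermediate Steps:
t(V) = -V*(48 + V)/6 (t(V) = -(V - 1*(-48))*V/6 = -(V + 48)*V/6 = -(48 + V)*V/6 = -V*(48 + V)/6)
t(-57)/(-6825 - 17764) + 31628/12844 = (-1/6*(-57)*(48 - 57))/(-6825 - 17764) + 31628/12844 = -1/6*(-57)*(-9)/(-24589) + 31628*(1/12844) = -171/2*(-1/24589) + 7907/3211 = 171/49178 + 7907/3211 = 389399527/157910558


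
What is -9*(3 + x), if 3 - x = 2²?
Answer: -18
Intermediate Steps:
x = -1 (x = 3 - 1*2² = 3 - 1*4 = 3 - 4 = -1)
-9*(3 + x) = -9*(3 - 1) = -9*2 = -18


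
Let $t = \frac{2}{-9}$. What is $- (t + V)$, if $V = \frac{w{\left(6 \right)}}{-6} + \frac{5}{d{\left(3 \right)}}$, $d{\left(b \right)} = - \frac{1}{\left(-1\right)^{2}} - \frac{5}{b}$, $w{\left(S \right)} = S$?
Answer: $\frac{223}{72} \approx 3.0972$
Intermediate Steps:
$t = - \frac{2}{9}$ ($t = 2 \left(- \frac{1}{9}\right) = - \frac{2}{9} \approx -0.22222$)
$d{\left(b \right)} = -1 - \frac{5}{b}$ ($d{\left(b \right)} = - 1^{-1} - \frac{5}{b} = \left(-1\right) 1 - \frac{5}{b} = -1 - \frac{5}{b}$)
$V = - \frac{23}{8}$ ($V = \frac{6}{-6} + \frac{5}{\frac{1}{3} \left(-5 - 3\right)} = 6 \left(- \frac{1}{6}\right) + \frac{5}{\frac{1}{3} \left(-5 - 3\right)} = -1 + \frac{5}{\frac{1}{3} \left(-8\right)} = -1 + \frac{5}{- \frac{8}{3}} = -1 + 5 \left(- \frac{3}{8}\right) = -1 - \frac{15}{8} = - \frac{23}{8} \approx -2.875$)
$- (t + V) = - (- \frac{2}{9} - \frac{23}{8}) = \left(-1\right) \left(- \frac{223}{72}\right) = \frac{223}{72}$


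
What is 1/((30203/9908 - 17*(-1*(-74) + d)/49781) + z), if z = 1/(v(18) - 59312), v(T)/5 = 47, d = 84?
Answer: 29138557453396/87251666459287 ≈ 0.33396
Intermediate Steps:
v(T) = 235 (v(T) = 5*47 = 235)
z = -1/59077 (z = 1/(235 - 59312) = 1/(-59077) = -1/59077 ≈ -1.6927e-5)
1/((30203/9908 - 17*(-1*(-74) + d)/49781) + z) = 1/((30203/9908 - 17*(-1*(-74) + 84)/49781) - 1/59077) = 1/((30203*(1/9908) - 17*(74 + 84)*(1/49781)) - 1/59077) = 1/((30203/9908 - 17*158*(1/49781)) - 1/59077) = 1/((30203/9908 - 2686*1/49781) - 1/59077) = 1/((30203/9908 - 2686/49781) - 1/59077) = 1/(1476922655/493230148 - 1/59077) = 1/(87251666459287/29138557453396) = 29138557453396/87251666459287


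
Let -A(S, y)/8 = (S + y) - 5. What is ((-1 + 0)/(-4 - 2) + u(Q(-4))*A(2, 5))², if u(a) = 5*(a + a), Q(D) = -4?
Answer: 14753281/36 ≈ 4.0981e+5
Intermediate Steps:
A(S, y) = 40 - 8*S - 8*y (A(S, y) = -8*((S + y) - 5) = -8*(-5 + S + y) = 40 - 8*S - 8*y)
u(a) = 10*a (u(a) = 5*(2*a) = 10*a)
((-1 + 0)/(-4 - 2) + u(Q(-4))*A(2, 5))² = ((-1 + 0)/(-4 - 2) + (10*(-4))*(40 - 8*2 - 8*5))² = (-1/(-6) - 40*(40 - 16 - 40))² = (-1*(-⅙) - 40*(-16))² = (⅙ + 640)² = (3841/6)² = 14753281/36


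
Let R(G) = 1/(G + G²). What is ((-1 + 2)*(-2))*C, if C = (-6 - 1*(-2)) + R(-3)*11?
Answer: 13/3 ≈ 4.3333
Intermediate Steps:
C = -13/6 (C = (-6 - 1*(-2)) + (1/((-3)*(1 - 3)))*11 = (-6 + 2) - ⅓/(-2)*11 = -4 - ⅓*(-½)*11 = -4 + (⅙)*11 = -4 + 11/6 = -13/6 ≈ -2.1667)
((-1 + 2)*(-2))*C = ((-1 + 2)*(-2))*(-13/6) = (1*(-2))*(-13/6) = -2*(-13/6) = 13/3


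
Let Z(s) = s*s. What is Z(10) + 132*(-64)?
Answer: -8348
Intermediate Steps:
Z(s) = s²
Z(10) + 132*(-64) = 10² + 132*(-64) = 100 - 8448 = -8348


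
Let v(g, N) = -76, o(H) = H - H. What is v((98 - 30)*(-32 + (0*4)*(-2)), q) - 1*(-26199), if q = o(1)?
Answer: 26123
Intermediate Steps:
o(H) = 0
q = 0
v((98 - 30)*(-32 + (0*4)*(-2)), q) - 1*(-26199) = -76 - 1*(-26199) = -76 + 26199 = 26123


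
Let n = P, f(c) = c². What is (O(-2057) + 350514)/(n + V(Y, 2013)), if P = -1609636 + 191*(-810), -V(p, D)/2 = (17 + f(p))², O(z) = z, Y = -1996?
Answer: -348457/31745039654524 ≈ -1.0977e-8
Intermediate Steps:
V(p, D) = -2*(17 + p²)²
P = -1764346 (P = -1609636 - 154710 = -1764346)
n = -1764346
(O(-2057) + 350514)/(n + V(Y, 2013)) = (-2057 + 350514)/(-1764346 - 2*(17 + (-1996)²)²) = 348457/(-1764346 - 2*(17 + 3984016)²) = 348457/(-1764346 - 2*3984033²) = 348457/(-1764346 - 2*15872518945089) = 348457/(-1764346 - 31745037890178) = 348457/(-31745039654524) = 348457*(-1/31745039654524) = -348457/31745039654524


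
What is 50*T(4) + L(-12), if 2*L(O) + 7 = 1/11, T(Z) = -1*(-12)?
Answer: 6562/11 ≈ 596.54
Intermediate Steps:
T(Z) = 12
L(O) = -38/11 (L(O) = -7/2 + (½)/11 = -7/2 + (½)*(1/11) = -7/2 + 1/22 = -38/11)
50*T(4) + L(-12) = 50*12 - 38/11 = 600 - 38/11 = 6562/11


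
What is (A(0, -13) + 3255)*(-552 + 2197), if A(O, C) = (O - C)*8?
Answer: 5525555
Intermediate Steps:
A(O, C) = -8*C + 8*O
(A(0, -13) + 3255)*(-552 + 2197) = ((-8*(-13) + 8*0) + 3255)*(-552 + 2197) = ((104 + 0) + 3255)*1645 = (104 + 3255)*1645 = 3359*1645 = 5525555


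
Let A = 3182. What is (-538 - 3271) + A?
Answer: -627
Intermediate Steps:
(-538 - 3271) + A = (-538 - 3271) + 3182 = -3809 + 3182 = -627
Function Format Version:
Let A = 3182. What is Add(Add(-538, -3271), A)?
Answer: -627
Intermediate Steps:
Add(Add(-538, -3271), A) = Add(Add(-538, -3271), 3182) = Add(-3809, 3182) = -627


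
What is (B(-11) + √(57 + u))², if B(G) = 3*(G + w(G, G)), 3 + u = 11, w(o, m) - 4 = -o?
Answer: (12 + √65)² ≈ 402.49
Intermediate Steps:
w(o, m) = 4 - o
u = 8 (u = -3 + 11 = 8)
B(G) = 12 (B(G) = 3*(G + (4 - G)) = 3*4 = 12)
(B(-11) + √(57 + u))² = (12 + √(57 + 8))² = (12 + √65)²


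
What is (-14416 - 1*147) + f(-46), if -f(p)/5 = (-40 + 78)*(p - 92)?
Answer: 11657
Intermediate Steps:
f(p) = 17480 - 190*p (f(p) = -5*(-40 + 78)*(p - 92) = -190*(-92 + p) = -5*(-3496 + 38*p) = 17480 - 190*p)
(-14416 - 1*147) + f(-46) = (-14416 - 1*147) + (17480 - 190*(-46)) = (-14416 - 147) + (17480 + 8740) = -14563 + 26220 = 11657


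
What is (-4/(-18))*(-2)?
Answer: -4/9 ≈ -0.44444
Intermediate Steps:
(-4/(-18))*(-2) = -1/18*(-4)*(-2) = (2/9)*(-2) = -4/9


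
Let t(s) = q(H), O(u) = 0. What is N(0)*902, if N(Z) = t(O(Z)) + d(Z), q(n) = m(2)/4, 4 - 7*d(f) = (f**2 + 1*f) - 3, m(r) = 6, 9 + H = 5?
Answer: 2255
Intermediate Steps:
H = -4 (H = -9 + 5 = -4)
d(f) = 1 - f/7 - f**2/7 (d(f) = 4/7 - ((f**2 + 1*f) - 3)/7 = 4/7 - ((f**2 + f) - 3)/7 = 4/7 - ((f + f**2) - 3)/7 = 4/7 - (-3 + f + f**2)/7 = 4/7 + (3/7 - f/7 - f**2/7) = 1 - f/7 - f**2/7)
q(n) = 3/2 (q(n) = 6/4 = 6*(1/4) = 3/2)
t(s) = 3/2
N(Z) = 5/2 - Z/7 - Z**2/7 (N(Z) = 3/2 + (1 - Z/7 - Z**2/7) = 5/2 - Z/7 - Z**2/7)
N(0)*902 = (5/2 - 1/7*0 - 1/7*0**2)*902 = (5/2 + 0 - 1/7*0)*902 = (5/2 + 0 + 0)*902 = (5/2)*902 = 2255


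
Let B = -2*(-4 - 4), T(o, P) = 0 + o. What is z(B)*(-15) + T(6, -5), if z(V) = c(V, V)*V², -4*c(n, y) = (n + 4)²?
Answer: 384006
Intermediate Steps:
T(o, P) = o
B = 16 (B = -2*(-8) = 16)
c(n, y) = -(4 + n)²/4 (c(n, y) = -(n + 4)²/4 = -(4 + n)²/4)
z(V) = -V²*(4 + V)²/4 (z(V) = (-(4 + V)²/4)*V² = -V²*(4 + V)²/4)
z(B)*(-15) + T(6, -5) = -¼*16²*(4 + 16)²*(-15) + 6 = -¼*256*20²*(-15) + 6 = -¼*256*400*(-15) + 6 = -25600*(-15) + 6 = 384000 + 6 = 384006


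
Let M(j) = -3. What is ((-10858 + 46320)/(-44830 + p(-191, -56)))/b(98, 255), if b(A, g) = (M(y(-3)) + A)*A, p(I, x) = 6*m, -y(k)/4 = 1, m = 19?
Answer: -2533/29736140 ≈ -8.5182e-5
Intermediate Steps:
y(k) = -4 (y(k) = -4*1 = -4)
p(I, x) = 114 (p(I, x) = 6*19 = 114)
b(A, g) = A*(-3 + A) (b(A, g) = (-3 + A)*A = A*(-3 + A))
((-10858 + 46320)/(-44830 + p(-191, -56)))/b(98, 255) = ((-10858 + 46320)/(-44830 + 114))/((98*(-3 + 98))) = (35462/(-44716))/((98*95)) = (35462*(-1/44716))/9310 = -2533/3194*1/9310 = -2533/29736140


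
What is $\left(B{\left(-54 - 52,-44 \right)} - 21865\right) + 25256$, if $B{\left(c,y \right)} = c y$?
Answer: $8055$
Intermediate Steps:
$\left(B{\left(-54 - 52,-44 \right)} - 21865\right) + 25256 = \left(\left(-54 - 52\right) \left(-44\right) - 21865\right) + 25256 = \left(\left(-106\right) \left(-44\right) - 21865\right) + 25256 = \left(4664 - 21865\right) + 25256 = -17201 + 25256 = 8055$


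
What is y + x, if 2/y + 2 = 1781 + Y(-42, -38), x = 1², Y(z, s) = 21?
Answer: 901/900 ≈ 1.0011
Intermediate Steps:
x = 1
y = 1/900 (y = 2/(-2 + (1781 + 21)) = 2/(-2 + 1802) = 2/1800 = 2*(1/1800) = 1/900 ≈ 0.0011111)
y + x = 1/900 + 1 = 901/900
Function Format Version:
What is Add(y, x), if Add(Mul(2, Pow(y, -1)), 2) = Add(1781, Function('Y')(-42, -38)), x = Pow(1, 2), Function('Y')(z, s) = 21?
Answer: Rational(901, 900) ≈ 1.0011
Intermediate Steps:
x = 1
y = Rational(1, 900) (y = Mul(2, Pow(Add(-2, Add(1781, 21)), -1)) = Mul(2, Pow(Add(-2, 1802), -1)) = Mul(2, Pow(1800, -1)) = Mul(2, Rational(1, 1800)) = Rational(1, 900) ≈ 0.0011111)
Add(y, x) = Add(Rational(1, 900), 1) = Rational(901, 900)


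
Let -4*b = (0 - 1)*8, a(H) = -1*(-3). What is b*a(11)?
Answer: 6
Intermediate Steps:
a(H) = 3
b = 2 (b = -(0 - 1)*8/4 = -(-1)*8/4 = -¼*(-8) = 2)
b*a(11) = 2*3 = 6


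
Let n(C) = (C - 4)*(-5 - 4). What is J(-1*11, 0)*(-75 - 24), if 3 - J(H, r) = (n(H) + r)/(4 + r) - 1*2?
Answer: 11385/4 ≈ 2846.3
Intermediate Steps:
n(C) = 36 - 9*C (n(C) = (-4 + C)*(-9) = 36 - 9*C)
J(H, r) = 5 - (36 + r - 9*H)/(4 + r) (J(H, r) = 3 - (((36 - 9*H) + r)/(4 + r) - 1*2) = 3 - ((36 + r - 9*H)/(4 + r) - 2) = 3 - (-2 + (36 + r - 9*H)/(4 + r)) = 3 + (2 - (36 + r - 9*H)/(4 + r)) = 5 - (36 + r - 9*H)/(4 + r))
J(-1*11, 0)*(-75 - 24) = ((-16 + 4*0 + 9*(-1*11))/(4 + 0))*(-75 - 24) = ((-16 + 0 + 9*(-11))/4)*(-99) = ((-16 + 0 - 99)/4)*(-99) = ((¼)*(-115))*(-99) = -115/4*(-99) = 11385/4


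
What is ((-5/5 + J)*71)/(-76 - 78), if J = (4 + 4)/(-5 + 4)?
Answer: 639/154 ≈ 4.1494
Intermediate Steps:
J = -8 (J = 8/(-1) = 8*(-1) = -8)
((-5/5 + J)*71)/(-76 - 78) = ((-5/5 - 8)*71)/(-76 - 78) = ((-5*⅕ - 8)*71)/(-154) = ((-1 - 8)*71)*(-1/154) = -9*71*(-1/154) = -639*(-1/154) = 639/154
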